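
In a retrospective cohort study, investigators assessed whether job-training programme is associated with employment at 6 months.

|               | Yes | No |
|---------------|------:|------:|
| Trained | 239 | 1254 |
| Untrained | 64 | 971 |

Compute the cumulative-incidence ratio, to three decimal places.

2.589

Cells: a = 239, b = 1254, c = 64, d = 971.
Risk in exposed = 239/1493 = 0.16008; risk in unexposed = 64/1035 = 0.06184.
RR = 0.16008 / 0.06184 = 2.58880
The risk among the exposed is 2.59 times that among the unexposed.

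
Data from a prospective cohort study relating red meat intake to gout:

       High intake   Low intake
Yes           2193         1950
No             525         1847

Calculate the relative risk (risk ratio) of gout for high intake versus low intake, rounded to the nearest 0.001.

Reading the table with exposure as columns: a = 2193 (High intake, case), b = 525 (High intake, non-case), c = 1950 (Low intake, case), d = 1847.
Risk in exposed = 2193/2718 = 0.80684; risk in unexposed = 1950/3797 = 0.51356.
RR = 0.80684 / 0.51356 = 1.57107
The risk among the exposed is 1.57 times that among the unexposed.

1.571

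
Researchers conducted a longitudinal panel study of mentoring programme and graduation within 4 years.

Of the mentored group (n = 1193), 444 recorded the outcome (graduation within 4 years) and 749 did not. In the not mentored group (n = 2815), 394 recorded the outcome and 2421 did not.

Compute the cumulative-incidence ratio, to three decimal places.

From the description: a = 444, b = 749, c = 394, d = 2421.
Risk in exposed = 444/1193 = 0.37217; risk in unexposed = 394/2815 = 0.13996.
RR = 0.37217 / 0.13996 = 2.65904
The risk among the exposed is 2.66 times that among the unexposed.

2.659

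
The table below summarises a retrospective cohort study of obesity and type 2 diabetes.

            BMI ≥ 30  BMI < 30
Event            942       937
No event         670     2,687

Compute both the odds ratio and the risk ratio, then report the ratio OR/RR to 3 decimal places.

Reading the table with exposure as columns: a = 942 (BMI ≥ 30, case), b = 670 (BMI ≥ 30, non-case), c = 937 (BMI < 30, case), d = 2687.
OR = (942·2687)/(670·937) = 2531154/627790 = 4.03185
Risk in exposed = 942/1612 = 0.58437; risk in unexposed = 937/3624 = 0.25855; RR = 2.26014
OR/RR = 4.03185 / 2.26014 = 1.78390
The outcome is not rare, so the OR lies further from 1 than the RR.

1.784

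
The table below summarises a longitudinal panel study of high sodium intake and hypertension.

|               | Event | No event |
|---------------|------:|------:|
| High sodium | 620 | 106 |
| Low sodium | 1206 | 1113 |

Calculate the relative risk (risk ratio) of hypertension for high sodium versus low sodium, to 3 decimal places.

Cells: a = 620, b = 106, c = 1206, d = 1113.
Risk in exposed = 620/726 = 0.85399; risk in unexposed = 1206/2319 = 0.52005.
RR = 0.85399 / 0.52005 = 1.64213
The risk among the exposed is 1.64 times that among the unexposed.

1.642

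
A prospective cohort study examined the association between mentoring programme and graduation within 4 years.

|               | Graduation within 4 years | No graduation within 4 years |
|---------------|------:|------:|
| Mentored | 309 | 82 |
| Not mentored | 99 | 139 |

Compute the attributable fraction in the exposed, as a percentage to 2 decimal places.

47.36

Cells: a = 309, b = 82, c = 99, d = 139.
Risk in exposed = 309/391 = 0.79028; risk in unexposed = 99/238 = 0.41597.
RR = 0.79028/0.41597 = 1.89987
AR% = (RR − 1)/RR × 100 = (1.89987 − 1)/1.89987 × 100 = 47.3648%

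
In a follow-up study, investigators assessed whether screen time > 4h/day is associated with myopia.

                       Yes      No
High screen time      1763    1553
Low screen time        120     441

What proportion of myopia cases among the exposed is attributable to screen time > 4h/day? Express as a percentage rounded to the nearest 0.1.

59.8

Cells: a = 1763, b = 1553, c = 120, d = 441.
Risk in exposed = 1763/3316 = 0.53166; risk in unexposed = 120/561 = 0.21390.
RR = 0.53166/0.21390 = 2.48553
AR% = (RR − 1)/RR × 100 = (2.48553 − 1)/2.48553 × 100 = 59.7672%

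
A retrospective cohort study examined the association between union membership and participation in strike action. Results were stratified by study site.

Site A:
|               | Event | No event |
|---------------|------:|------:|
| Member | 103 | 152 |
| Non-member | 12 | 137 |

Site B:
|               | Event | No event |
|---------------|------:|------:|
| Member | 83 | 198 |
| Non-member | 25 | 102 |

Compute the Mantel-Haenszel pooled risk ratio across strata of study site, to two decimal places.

2.57

RR_MH = Σ(aᵢ·n₀ᵢ/nᵢ) / Σ(cᵢ·n₁ᵢ/nᵢ), with n₁ᵢ = aᵢ+bᵢ (exposed), n₀ᵢ = cᵢ+dᵢ (unexposed), nᵢ = n₁ᵢ+n₀ᵢ.
Stratum 1 (Site A): n₁ = 255, n₀ = 149, n = 404; a·n₀/n = 103·149/404 = 37.9876; c·n₁/n = 12·255/404 = 7.5743
Stratum 2 (Site B): n₁ = 281, n₀ = 127, n = 408; a·n₀/n = 83·127/408 = 25.8358; c·n₁/n = 25·281/408 = 17.2181
RR_MH = (37.9876 + 25.8358) / (7.5743 + 17.2181) = 63.8234 / 24.7924 = 2.57431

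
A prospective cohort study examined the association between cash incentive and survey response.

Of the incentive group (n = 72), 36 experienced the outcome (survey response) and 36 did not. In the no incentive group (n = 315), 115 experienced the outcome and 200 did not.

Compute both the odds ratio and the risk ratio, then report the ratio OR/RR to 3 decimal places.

1.270

From the description: a = 36, b = 36, c = 115, d = 200.
OR = (36·200)/(36·115) = 7200/4140 = 1.73913
Risk in exposed = 36/72 = 0.50000; risk in unexposed = 115/315 = 0.36508; RR = 1.36957
OR/RR = 1.73913 / 1.36957 = 1.26984
The outcome is not rare, so the OR lies further from 1 than the RR.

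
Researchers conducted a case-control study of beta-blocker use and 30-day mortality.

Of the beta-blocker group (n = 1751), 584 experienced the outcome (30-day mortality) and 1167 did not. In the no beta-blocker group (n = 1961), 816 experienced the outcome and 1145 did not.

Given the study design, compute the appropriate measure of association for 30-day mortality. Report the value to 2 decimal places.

From the description: a = 584, b = 1167, c = 816, d = 1145.
This is a case-control study: participants were sampled on outcome status, so risks in the source population cannot be estimated directly — relative risk is not valid here. The odds ratio is the appropriate measure.
OR = (a·d)/(b·c) = (584 × 1145) / (1167 × 816) = 668680 / 952272 = 0.70219

0.70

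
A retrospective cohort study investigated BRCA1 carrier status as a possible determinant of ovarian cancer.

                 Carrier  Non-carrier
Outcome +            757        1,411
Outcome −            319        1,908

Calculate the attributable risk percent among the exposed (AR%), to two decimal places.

39.57

Reading the table with exposure as columns: a = 757 (Carrier, case), b = 319 (Carrier, non-case), c = 1411 (Non-carrier, case), d = 1908.
Risk in exposed = 757/1076 = 0.70353; risk in unexposed = 1411/3319 = 0.42513.
RR = 0.70353/0.42513 = 1.65487
AR% = (RR − 1)/RR × 100 = (1.65487 − 1)/1.65487 × 100 = 39.5723%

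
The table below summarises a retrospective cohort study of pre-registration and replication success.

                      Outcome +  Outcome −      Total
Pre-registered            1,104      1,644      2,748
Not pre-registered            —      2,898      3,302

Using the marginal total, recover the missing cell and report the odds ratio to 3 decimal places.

4.817

The missing cell is in the unexposed row: 3302 − 2898 = 404.
So a = 1104, b = 1644, c = 404, d = 2898.
OR = (a·d)/(b·c) = (1104 × 2898) / (1644 × 404) = 3199392 / 664176 = 4.81708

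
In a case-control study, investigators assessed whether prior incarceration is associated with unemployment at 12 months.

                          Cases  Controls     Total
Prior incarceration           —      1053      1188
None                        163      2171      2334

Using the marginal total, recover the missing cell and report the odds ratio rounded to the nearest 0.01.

The missing cell is in the exposed row: 1188 − 1053 = 135.
So a = 135, b = 1053, c = 163, d = 2171.
OR = (a·d)/(b·c) = (135 × 2171) / (1053 × 163) = 293085 / 171639 = 1.70757

1.71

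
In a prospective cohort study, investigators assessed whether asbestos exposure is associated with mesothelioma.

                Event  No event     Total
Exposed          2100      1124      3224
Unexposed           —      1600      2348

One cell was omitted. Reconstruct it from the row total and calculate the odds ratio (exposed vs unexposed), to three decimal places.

The missing cell is in the unexposed row: 2348 − 1600 = 748.
So a = 2100, b = 1124, c = 748, d = 1600.
OR = (a·d)/(b·c) = (2100 × 1600) / (1124 × 748) = 3360000 / 840752 = 3.99642

3.996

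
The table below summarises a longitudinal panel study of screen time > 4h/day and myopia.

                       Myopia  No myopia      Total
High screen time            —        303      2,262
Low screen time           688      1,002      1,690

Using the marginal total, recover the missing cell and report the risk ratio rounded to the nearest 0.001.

2.127

The missing cell is in the exposed row: 2262 − 303 = 1959.
So a = 1959, b = 303, c = 688, d = 1002.
RR = [a/(a+b)] / [c/(c+d)] = (1959/2262) / (688/1690) = 0.86605/0.40710 = 2.12736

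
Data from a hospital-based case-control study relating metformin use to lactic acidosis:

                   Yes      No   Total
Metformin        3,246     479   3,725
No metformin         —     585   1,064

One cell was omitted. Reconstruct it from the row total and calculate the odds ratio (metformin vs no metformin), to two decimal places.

The missing cell is in the unexposed row: 1064 − 585 = 479.
So a = 3246, b = 479, c = 479, d = 585.
OR = (a·d)/(b·c) = (3246 × 585) / (479 × 479) = 1898910 / 229441 = 8.27625

8.28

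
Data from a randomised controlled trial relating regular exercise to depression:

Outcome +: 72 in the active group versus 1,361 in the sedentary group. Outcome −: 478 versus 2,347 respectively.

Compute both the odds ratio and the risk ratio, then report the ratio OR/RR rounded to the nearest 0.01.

0.73

From the description: a = 72, b = 478, c = 1361, d = 2347.
OR = (72·2347)/(478·1361) = 168984/650558 = 0.25975
Risk in exposed = 72/550 = 0.13091; risk in unexposed = 1361/3708 = 0.36704; RR = 0.35666
OR/RR = 0.25975 / 0.35666 = 0.72830
The outcome is not rare, so the OR lies further from 1 than the RR.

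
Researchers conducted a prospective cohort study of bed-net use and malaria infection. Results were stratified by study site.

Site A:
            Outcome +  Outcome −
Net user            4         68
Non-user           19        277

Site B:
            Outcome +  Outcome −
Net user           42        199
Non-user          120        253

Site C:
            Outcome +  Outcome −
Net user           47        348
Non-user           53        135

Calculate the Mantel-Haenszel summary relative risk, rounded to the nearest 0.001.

RR_MH = Σ(aᵢ·n₀ᵢ/nᵢ) / Σ(cᵢ·n₁ᵢ/nᵢ), with n₁ᵢ = aᵢ+bᵢ (exposed), n₀ᵢ = cᵢ+dᵢ (unexposed), nᵢ = n₁ᵢ+n₀ᵢ.
Stratum 1 (Site A): n₁ = 72, n₀ = 296, n = 368; a·n₀/n = 4·296/368 = 3.2174; c·n₁/n = 19·72/368 = 3.7174
Stratum 2 (Site B): n₁ = 241, n₀ = 373, n = 614; a·n₀/n = 42·373/614 = 25.5147; c·n₁/n = 120·241/614 = 47.1010
Stratum 3 (Site C): n₁ = 395, n₀ = 188, n = 583; a·n₀/n = 47·188/583 = 15.1561; c·n₁/n = 53·395/583 = 35.9091
RR_MH = (3.2174 + 25.5147 + 15.1561) / (3.7174 + 47.1010 + 35.9091) = 43.8881 / 86.7275 = 0.50605

0.506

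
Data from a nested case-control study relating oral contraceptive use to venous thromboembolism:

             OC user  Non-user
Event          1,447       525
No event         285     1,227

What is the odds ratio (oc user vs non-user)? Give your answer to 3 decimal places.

Reading the table with exposure as columns: a = 1447 (OC user, case), b = 285 (OC user, non-case), c = 525 (Non-user, case), d = 1227.
OR = (a·d)/(b·c) = (1447 × 1227) / (285 × 525) = 1775469 / 149625 = 11.86613
The odds of venous thromboembolism are about 11.87 times as high in the oc user group.

11.866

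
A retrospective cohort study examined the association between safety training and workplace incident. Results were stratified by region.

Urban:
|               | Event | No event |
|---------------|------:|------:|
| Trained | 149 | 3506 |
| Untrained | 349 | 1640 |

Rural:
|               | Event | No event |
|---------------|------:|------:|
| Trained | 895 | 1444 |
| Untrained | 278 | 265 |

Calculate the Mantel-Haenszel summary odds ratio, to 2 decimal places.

OR_MH = Σ(aᵢdᵢ/nᵢ) / Σ(bᵢcᵢ/nᵢ), where nᵢ is the stratum total.
Stratum 1 (Urban): n = 5644; a·d/n = 149·1640/5644 = 43.2955; b·c/n = 3506·349/5644 = 216.7955
Stratum 2 (Rural): n = 2882; a·d/n = 895·265/2882 = 82.2953; b·c/n = 1444·278/2882 = 139.2894
OR_MH = (43.2955 + 82.2953) / (216.7955 + 139.2894) = 125.5908 / 356.0849 = 0.35270

0.35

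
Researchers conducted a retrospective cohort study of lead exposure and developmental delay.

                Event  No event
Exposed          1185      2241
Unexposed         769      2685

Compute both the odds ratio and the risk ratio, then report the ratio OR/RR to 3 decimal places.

Cells: a = 1185, b = 2241, c = 769, d = 2685.
OR = (1185·2685)/(2241·769) = 3181725/1723329 = 1.84627
Risk in exposed = 1185/3426 = 0.34588; risk in unexposed = 769/3454 = 0.22264; RR = 1.55356
OR/RR = 1.84627 / 1.55356 = 1.18841
The outcome is not rare, so the OR lies further from 1 than the RR.

1.188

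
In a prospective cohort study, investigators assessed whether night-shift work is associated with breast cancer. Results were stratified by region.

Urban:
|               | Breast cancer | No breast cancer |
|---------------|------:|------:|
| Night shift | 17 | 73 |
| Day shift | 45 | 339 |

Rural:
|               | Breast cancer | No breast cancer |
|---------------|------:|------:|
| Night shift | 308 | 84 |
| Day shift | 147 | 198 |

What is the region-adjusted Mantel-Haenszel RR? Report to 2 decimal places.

1.82

RR_MH = Σ(aᵢ·n₀ᵢ/nᵢ) / Σ(cᵢ·n₁ᵢ/nᵢ), with n₁ᵢ = aᵢ+bᵢ (exposed), n₀ᵢ = cᵢ+dᵢ (unexposed), nᵢ = n₁ᵢ+n₀ᵢ.
Stratum 1 (Urban): n₁ = 90, n₀ = 384, n = 474; a·n₀/n = 17·384/474 = 13.7722; c·n₁/n = 45·90/474 = 8.5443
Stratum 2 (Rural): n₁ = 392, n₀ = 345, n = 737; a·n₀/n = 308·345/737 = 144.1791; c·n₁/n = 147·392/737 = 78.1872
RR_MH = (13.7722 + 144.1791) / (8.5443 + 78.1872) = 157.9513 / 86.7315 = 1.82115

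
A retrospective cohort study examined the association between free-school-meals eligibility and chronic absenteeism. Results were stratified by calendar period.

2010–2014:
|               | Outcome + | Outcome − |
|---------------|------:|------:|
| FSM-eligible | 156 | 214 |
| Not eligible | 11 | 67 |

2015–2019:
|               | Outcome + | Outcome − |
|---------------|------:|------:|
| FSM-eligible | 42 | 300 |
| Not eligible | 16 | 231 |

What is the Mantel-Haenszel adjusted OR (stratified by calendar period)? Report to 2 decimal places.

OR_MH = Σ(aᵢdᵢ/nᵢ) / Σ(bᵢcᵢ/nᵢ), where nᵢ is the stratum total.
Stratum 1 (2010–2014): n = 448; a·d/n = 156·67/448 = 23.3304; b·c/n = 214·11/448 = 5.2545
Stratum 2 (2015–2019): n = 589; a·d/n = 42·231/589 = 16.4720; b·c/n = 300·16/589 = 8.1494
OR_MH = (23.3304 + 16.4720) / (5.2545 + 8.1494) = 39.8023 / 13.4039 = 2.96947

2.97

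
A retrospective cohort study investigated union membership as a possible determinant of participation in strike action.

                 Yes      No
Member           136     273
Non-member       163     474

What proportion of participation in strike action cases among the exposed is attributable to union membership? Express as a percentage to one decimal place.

Cells: a = 136, b = 273, c = 163, d = 474.
Risk in exposed = 136/409 = 0.33252; risk in unexposed = 163/637 = 0.25589.
RR = 0.33252/0.25589 = 1.29947
AR% = (RR − 1)/RR × 100 = (1.29947 − 1)/1.29947 × 100 = 23.0458%

23.0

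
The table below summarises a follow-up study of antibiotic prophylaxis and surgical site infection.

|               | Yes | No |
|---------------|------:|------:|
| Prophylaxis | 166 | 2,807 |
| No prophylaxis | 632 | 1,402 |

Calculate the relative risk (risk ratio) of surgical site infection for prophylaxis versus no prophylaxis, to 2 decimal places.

Cells: a = 166, b = 2807, c = 632, d = 1402.
Risk in exposed = 166/2973 = 0.05584; risk in unexposed = 632/2034 = 0.31072.
RR = 0.05584 / 0.31072 = 0.17970
The risk is 82% lower among the exposed than among the unexposed.

0.18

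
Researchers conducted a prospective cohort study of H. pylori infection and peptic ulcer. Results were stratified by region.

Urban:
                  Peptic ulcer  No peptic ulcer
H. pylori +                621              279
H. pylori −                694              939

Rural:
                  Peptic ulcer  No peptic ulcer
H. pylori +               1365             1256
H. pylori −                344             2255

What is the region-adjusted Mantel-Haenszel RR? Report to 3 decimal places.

RR_MH = Σ(aᵢ·n₀ᵢ/nᵢ) / Σ(cᵢ·n₁ᵢ/nᵢ), with n₁ᵢ = aᵢ+bᵢ (exposed), n₀ᵢ = cᵢ+dᵢ (unexposed), nᵢ = n₁ᵢ+n₀ᵢ.
Stratum 1 (Urban): n₁ = 900, n₀ = 1633, n = 2533; a·n₀/n = 621·1633/2533 = 400.3525; c·n₁/n = 694·900/2533 = 246.5851
Stratum 2 (Rural): n₁ = 2621, n₀ = 2599, n = 5220; a·n₀/n = 1365·2599/5220 = 679.6236; c·n₁/n = 344·2621/5220 = 172.7249
RR_MH = (400.3525 + 679.6236) / (246.5851 + 172.7249) = 1079.9761 / 419.3100 = 2.57560

2.576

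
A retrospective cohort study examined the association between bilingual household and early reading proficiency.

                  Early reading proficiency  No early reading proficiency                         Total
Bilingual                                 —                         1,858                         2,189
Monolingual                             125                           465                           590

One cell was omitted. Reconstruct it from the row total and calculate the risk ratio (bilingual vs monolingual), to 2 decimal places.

The missing cell is in the exposed row: 2189 − 1858 = 331.
So a = 331, b = 1858, c = 125, d = 465.
RR = [a/(a+b)] / [c/(c+d)] = (331/2189) / (125/590) = 0.15121/0.21186 = 0.71371

0.71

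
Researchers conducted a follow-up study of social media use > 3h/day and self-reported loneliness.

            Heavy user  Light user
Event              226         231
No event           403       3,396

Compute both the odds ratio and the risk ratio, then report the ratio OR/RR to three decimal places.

1.461

Reading the table with exposure as columns: a = 226 (Heavy user, case), b = 403 (Heavy user, non-case), c = 231 (Light user, case), d = 3396.
OR = (226·3396)/(403·231) = 767496/93093 = 8.24440
Risk in exposed = 226/629 = 0.35930; risk in unexposed = 231/3627 = 0.06369; RR = 5.64148
OR/RR = 8.24440 / 5.64148 = 1.46139
The outcome is not rare, so the OR lies further from 1 than the RR.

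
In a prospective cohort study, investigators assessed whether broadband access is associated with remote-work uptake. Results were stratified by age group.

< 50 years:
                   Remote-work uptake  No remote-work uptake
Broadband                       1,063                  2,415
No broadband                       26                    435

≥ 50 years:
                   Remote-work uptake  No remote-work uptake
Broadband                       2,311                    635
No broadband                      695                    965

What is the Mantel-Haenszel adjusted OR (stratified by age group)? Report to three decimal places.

OR_MH = Σ(aᵢdᵢ/nᵢ) / Σ(bᵢcᵢ/nᵢ), where nᵢ is the stratum total.
Stratum 1 (< 50 years): n = 3939; a·d/n = 1063·435/3939 = 117.3915; b·c/n = 2415·26/3939 = 15.9406
Stratum 2 (≥ 50 years): n = 4606; a·d/n = 2311·965/4606 = 484.1761; b·c/n = 635·695/4606 = 95.8152
OR_MH = (117.3915 + 484.1761) / (15.9406 + 95.8152) = 601.5675 / 111.7558 = 5.38287

5.383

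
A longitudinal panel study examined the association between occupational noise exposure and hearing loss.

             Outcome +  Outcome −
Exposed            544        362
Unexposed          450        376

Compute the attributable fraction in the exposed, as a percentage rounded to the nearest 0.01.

Cells: a = 544, b = 362, c = 450, d = 376.
Risk in exposed = 544/906 = 0.60044; risk in unexposed = 450/826 = 0.54479.
RR = 0.60044/0.54479 = 1.10214
AR% = (RR − 1)/RR × 100 = (1.10214 − 1)/1.10214 × 100 = 9.2677%

9.27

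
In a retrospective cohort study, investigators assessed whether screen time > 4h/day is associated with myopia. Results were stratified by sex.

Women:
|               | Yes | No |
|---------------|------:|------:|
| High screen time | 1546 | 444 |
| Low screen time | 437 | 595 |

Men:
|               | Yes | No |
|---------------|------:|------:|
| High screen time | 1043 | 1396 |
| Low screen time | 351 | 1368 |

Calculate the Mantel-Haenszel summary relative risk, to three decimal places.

RR_MH = Σ(aᵢ·n₀ᵢ/nᵢ) / Σ(cᵢ·n₁ᵢ/nᵢ), with n₁ᵢ = aᵢ+bᵢ (exposed), n₀ᵢ = cᵢ+dᵢ (unexposed), nᵢ = n₁ᵢ+n₀ᵢ.
Stratum 1 (Women): n₁ = 1990, n₀ = 1032, n = 3022; a·n₀/n = 1546·1032/3022 = 527.9523; c·n₁/n = 437·1990/3022 = 287.7664
Stratum 2 (Men): n₁ = 2439, n₀ = 1719, n = 4158; a·n₀/n = 1043·1719/4158 = 431.1970; c·n₁/n = 351·2439/4158 = 205.8896
RR_MH = (527.9523 + 431.1970) / (287.7664 + 205.8896) = 959.1493 / 493.6560 = 1.94295

1.943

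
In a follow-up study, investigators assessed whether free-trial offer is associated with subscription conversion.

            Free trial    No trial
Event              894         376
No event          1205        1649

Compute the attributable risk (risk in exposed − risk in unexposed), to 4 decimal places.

0.2402

Reading the table with exposure as columns: a = 894 (Free trial, case), b = 1205 (Free trial, non-case), c = 376 (No trial, case), d = 1649.
Risk in exposed = 894/2099 = 0.425917; risk in unexposed = 376/2025 = 0.185679.
Risk difference = 0.425917 − 0.185679 = 0.240238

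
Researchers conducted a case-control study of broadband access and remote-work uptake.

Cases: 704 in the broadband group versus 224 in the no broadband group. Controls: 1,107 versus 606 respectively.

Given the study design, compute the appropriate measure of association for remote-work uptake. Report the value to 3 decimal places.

From the description: a = 704, b = 1107, c = 224, d = 606.
This is a case-control study: participants were sampled on outcome status, so risks in the source population cannot be estimated directly — relative risk is not valid here. The odds ratio is the appropriate measure.
OR = (a·d)/(b·c) = (704 × 606) / (1107 × 224) = 426624 / 247968 = 1.72048

1.720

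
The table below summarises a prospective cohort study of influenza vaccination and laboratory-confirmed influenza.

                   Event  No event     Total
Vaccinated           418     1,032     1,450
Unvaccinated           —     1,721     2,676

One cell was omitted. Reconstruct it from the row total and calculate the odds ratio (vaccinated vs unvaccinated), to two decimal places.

0.73

The missing cell is in the unexposed row: 2676 − 1721 = 955.
So a = 418, b = 1032, c = 955, d = 1721.
OR = (a·d)/(b·c) = (418 × 1721) / (1032 × 955) = 719378 / 985560 = 0.72992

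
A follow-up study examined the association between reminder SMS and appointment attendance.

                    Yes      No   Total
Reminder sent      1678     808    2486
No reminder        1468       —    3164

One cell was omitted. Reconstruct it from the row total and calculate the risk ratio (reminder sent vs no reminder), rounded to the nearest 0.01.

1.45

The missing cell is in the unexposed row: 3164 − 1468 = 1696.
So a = 1678, b = 808, c = 1468, d = 1696.
RR = [a/(a+b)] / [c/(c+d)] = (1678/2486) / (1468/3164) = 0.67498/0.46397 = 1.45479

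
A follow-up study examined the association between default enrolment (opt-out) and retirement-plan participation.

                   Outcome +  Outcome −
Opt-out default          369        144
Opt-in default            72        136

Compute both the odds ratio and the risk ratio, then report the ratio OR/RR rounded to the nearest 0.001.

Cells: a = 369, b = 144, c = 72, d = 136.
OR = (369·136)/(144·72) = 50184/10368 = 4.84028
Risk in exposed = 369/513 = 0.71930; risk in unexposed = 72/208 = 0.34615; RR = 2.07797
OR/RR = 4.84028 / 2.07797 = 2.32933
The outcome is not rare, so the OR lies further from 1 than the RR.

2.329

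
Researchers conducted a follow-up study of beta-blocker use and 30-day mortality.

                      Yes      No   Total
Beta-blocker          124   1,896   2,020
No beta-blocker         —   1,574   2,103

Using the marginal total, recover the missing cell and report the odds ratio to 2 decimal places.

The missing cell is in the unexposed row: 2103 − 1574 = 529.
So a = 124, b = 1896, c = 529, d = 1574.
OR = (a·d)/(b·c) = (124 × 1574) / (1896 × 529) = 195176 / 1002984 = 0.19460

0.19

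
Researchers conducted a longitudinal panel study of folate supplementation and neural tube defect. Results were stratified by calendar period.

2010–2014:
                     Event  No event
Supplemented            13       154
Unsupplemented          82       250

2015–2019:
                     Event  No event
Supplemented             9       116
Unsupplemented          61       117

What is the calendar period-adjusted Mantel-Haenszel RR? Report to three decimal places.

0.265

RR_MH = Σ(aᵢ·n₀ᵢ/nᵢ) / Σ(cᵢ·n₁ᵢ/nᵢ), with n₁ᵢ = aᵢ+bᵢ (exposed), n₀ᵢ = cᵢ+dᵢ (unexposed), nᵢ = n₁ᵢ+n₀ᵢ.
Stratum 1 (2010–2014): n₁ = 167, n₀ = 332, n = 499; a·n₀/n = 13·332/499 = 8.6493; c·n₁/n = 82·167/499 = 27.4429
Stratum 2 (2015–2019): n₁ = 125, n₀ = 178, n = 303; a·n₀/n = 9·178/303 = 5.2871; c·n₁/n = 61·125/303 = 25.1650
RR_MH = (8.6493 + 5.2871) / (27.4429 + 25.1650) = 13.9364 / 52.6079 = 0.26491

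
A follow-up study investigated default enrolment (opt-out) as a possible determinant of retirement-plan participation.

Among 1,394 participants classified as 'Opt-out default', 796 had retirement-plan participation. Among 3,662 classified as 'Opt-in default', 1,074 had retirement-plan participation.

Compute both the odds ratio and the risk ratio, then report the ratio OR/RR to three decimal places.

From the description: a = 796, b = 598, c = 1074, d = 2588.
OR = (796·2588)/(598·1074) = 2060048/642252 = 3.20754
Risk in exposed = 796/1394 = 0.57102; risk in unexposed = 1074/3662 = 0.29328; RR = 1.94699
OR/RR = 3.20754 / 1.94699 = 1.64743
The outcome is not rare, so the OR lies further from 1 than the RR.

1.647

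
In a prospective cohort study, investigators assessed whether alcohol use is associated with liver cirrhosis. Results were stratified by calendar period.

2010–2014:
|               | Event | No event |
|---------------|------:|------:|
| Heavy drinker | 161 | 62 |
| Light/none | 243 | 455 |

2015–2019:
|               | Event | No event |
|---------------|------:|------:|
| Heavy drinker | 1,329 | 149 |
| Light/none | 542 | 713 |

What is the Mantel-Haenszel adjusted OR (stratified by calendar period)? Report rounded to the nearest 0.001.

9.285

OR_MH = Σ(aᵢdᵢ/nᵢ) / Σ(bᵢcᵢ/nᵢ), where nᵢ is the stratum total.
Stratum 1 (2010–2014): n = 921; a·d/n = 161·455/921 = 79.5385; b·c/n = 62·243/921 = 16.3583
Stratum 2 (2015–2019): n = 2733; a·d/n = 1329·713/2733 = 346.7168; b·c/n = 149·542/2733 = 29.5492
OR_MH = (79.5385 + 346.7168) / (16.3583 + 29.5492) = 426.2553 / 45.9075 = 9.28509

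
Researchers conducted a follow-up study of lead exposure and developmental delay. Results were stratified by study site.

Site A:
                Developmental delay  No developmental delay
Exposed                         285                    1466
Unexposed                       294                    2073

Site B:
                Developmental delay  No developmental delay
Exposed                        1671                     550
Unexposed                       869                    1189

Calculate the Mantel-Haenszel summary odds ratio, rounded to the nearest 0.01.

2.81

OR_MH = Σ(aᵢdᵢ/nᵢ) / Σ(bᵢcᵢ/nᵢ), where nᵢ is the stratum total.
Stratum 1 (Site A): n = 4118; a·d/n = 285·2073/4118 = 143.4689; b·c/n = 1466·294/4118 = 104.6634
Stratum 2 (Site B): n = 4279; a·d/n = 1671·1189/4279 = 464.3185; b·c/n = 550·869/4279 = 111.6967
OR_MH = (143.4689 + 464.3185) / (104.6634 + 111.6967) = 607.7874 / 216.3601 = 2.80915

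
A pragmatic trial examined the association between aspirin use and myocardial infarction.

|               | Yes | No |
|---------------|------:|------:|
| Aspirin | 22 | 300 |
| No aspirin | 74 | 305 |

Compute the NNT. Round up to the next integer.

8

Risk in treated group = 22/322 = 0.06832; risk in control = 74/379 = 0.19525.
Absolute risk reduction = 0.19525 − 0.06832 = 0.12693
NNT = 1 / ARR = 1 / 0.12693 = 7.879 → round up → 8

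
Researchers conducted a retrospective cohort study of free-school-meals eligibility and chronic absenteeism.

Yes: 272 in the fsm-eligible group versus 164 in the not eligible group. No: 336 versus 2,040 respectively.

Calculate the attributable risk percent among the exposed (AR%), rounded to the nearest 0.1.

83.4

From the description: a = 272, b = 336, c = 164, d = 2040.
Risk in exposed = 272/608 = 0.44737; risk in unexposed = 164/2204 = 0.07441.
RR = 0.44737/0.07441 = 6.01220
AR% = (RR − 1)/RR × 100 = (6.01220 − 1)/6.01220 × 100 = 83.3671%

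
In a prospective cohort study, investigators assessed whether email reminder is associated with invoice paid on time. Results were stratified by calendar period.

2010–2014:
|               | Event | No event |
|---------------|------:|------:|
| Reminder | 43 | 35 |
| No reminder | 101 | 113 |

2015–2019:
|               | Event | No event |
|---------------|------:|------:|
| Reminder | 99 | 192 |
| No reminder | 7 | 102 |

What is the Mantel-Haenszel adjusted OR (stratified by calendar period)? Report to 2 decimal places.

OR_MH = Σ(aᵢdᵢ/nᵢ) / Σ(bᵢcᵢ/nᵢ), where nᵢ is the stratum total.
Stratum 1 (2010–2014): n = 292; a·d/n = 43·113/292 = 16.6404; b·c/n = 35·101/292 = 12.1062
Stratum 2 (2015–2019): n = 400; a·d/n = 99·102/400 = 25.2450; b·c/n = 192·7/400 = 3.3600
OR_MH = (16.6404 + 25.2450) / (12.1062 + 3.3600) = 41.8854 / 15.4662 = 2.70820

2.71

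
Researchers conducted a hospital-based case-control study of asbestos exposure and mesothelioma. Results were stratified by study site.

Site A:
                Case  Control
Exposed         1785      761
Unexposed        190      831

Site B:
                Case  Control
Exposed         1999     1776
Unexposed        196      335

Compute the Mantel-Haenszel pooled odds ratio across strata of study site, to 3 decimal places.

OR_MH = Σ(aᵢdᵢ/nᵢ) / Σ(bᵢcᵢ/nᵢ), where nᵢ is the stratum total.
Stratum 1 (Site A): n = 3567; a·d/n = 1785·831/3567 = 415.8495; b·c/n = 761·190/3567 = 40.5355
Stratum 2 (Site B): n = 4306; a·d/n = 1999·335/4306 = 155.5190; b·c/n = 1776·196/4306 = 80.8398
OR_MH = (415.8495 + 155.5190) / (40.5355 + 80.8398) = 571.3685 / 121.3752 = 4.70746

4.707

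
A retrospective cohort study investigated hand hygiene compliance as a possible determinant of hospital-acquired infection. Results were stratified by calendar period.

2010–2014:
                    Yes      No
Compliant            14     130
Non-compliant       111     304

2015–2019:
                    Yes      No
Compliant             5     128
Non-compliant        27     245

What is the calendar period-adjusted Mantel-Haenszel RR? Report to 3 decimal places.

RR_MH = Σ(aᵢ·n₀ᵢ/nᵢ) / Σ(cᵢ·n₁ᵢ/nᵢ), with n₁ᵢ = aᵢ+bᵢ (exposed), n₀ᵢ = cᵢ+dᵢ (unexposed), nᵢ = n₁ᵢ+n₀ᵢ.
Stratum 1 (2010–2014): n₁ = 144, n₀ = 415, n = 559; a·n₀/n = 14·415/559 = 10.3936; c·n₁/n = 111·144/559 = 28.5939
Stratum 2 (2015–2019): n₁ = 133, n₀ = 272, n = 405; a·n₀/n = 5·272/405 = 3.3580; c·n₁/n = 27·133/405 = 8.8667
RR_MH = (10.3936 + 3.3580) / (28.5939 + 8.8667) = 13.7516 / 37.4606 = 0.36709

0.367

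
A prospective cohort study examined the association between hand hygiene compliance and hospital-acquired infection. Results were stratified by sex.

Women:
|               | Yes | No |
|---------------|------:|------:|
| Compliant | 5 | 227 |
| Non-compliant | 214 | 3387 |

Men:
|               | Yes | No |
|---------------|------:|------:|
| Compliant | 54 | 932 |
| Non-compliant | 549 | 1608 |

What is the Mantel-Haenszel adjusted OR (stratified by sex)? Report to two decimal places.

OR_MH = Σ(aᵢdᵢ/nᵢ) / Σ(bᵢcᵢ/nᵢ), where nᵢ is the stratum total.
Stratum 1 (Women): n = 3833; a·d/n = 5·3387/3833 = 4.4182; b·c/n = 227·214/3833 = 12.6736
Stratum 2 (Men): n = 3143; a·d/n = 54·1608/3143 = 27.6271; b·c/n = 932·549/3143 = 162.7961
OR_MH = (4.4182 + 27.6271) / (12.6736 + 162.7961) = 32.0453 / 175.4697 = 0.18263

0.18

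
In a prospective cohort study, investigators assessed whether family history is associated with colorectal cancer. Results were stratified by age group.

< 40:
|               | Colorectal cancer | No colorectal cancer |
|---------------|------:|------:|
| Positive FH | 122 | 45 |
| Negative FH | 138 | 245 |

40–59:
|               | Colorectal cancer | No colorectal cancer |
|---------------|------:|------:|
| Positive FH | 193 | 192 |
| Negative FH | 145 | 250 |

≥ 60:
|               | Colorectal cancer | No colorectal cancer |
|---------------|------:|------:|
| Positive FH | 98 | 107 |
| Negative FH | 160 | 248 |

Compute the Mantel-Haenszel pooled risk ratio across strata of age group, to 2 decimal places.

1.48

RR_MH = Σ(aᵢ·n₀ᵢ/nᵢ) / Σ(cᵢ·n₁ᵢ/nᵢ), with n₁ᵢ = aᵢ+bᵢ (exposed), n₀ᵢ = cᵢ+dᵢ (unexposed), nᵢ = n₁ᵢ+n₀ᵢ.
Stratum 1 (< 40): n₁ = 167, n₀ = 383, n = 550; a·n₀/n = 122·383/550 = 84.9564; c·n₁/n = 138·167/550 = 41.9018
Stratum 2 (40–59): n₁ = 385, n₀ = 395, n = 780; a·n₀/n = 193·395/780 = 97.7372; c·n₁/n = 145·385/780 = 71.5705
Stratum 3 (≥ 60): n₁ = 205, n₀ = 408, n = 613; a·n₀/n = 98·408/613 = 65.2268; c·n₁/n = 160·205/613 = 53.5073
RR_MH = (84.9564 + 97.7372 + 65.2268) / (41.9018 + 71.5705 + 53.5073) = 247.9203 / 166.9797 = 1.48473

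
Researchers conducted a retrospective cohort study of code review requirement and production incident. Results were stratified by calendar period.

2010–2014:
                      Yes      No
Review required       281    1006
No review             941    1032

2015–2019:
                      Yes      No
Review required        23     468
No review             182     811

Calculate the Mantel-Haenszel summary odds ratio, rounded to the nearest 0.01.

0.29

OR_MH = Σ(aᵢdᵢ/nᵢ) / Σ(bᵢcᵢ/nᵢ), where nᵢ is the stratum total.
Stratum 1 (2010–2014): n = 3260; a·d/n = 281·1032/3260 = 88.9546; b·c/n = 1006·941/3260 = 290.3822
Stratum 2 (2015–2019): n = 1484; a·d/n = 23·811/1484 = 12.5694; b·c/n = 468·182/1484 = 57.3962
OR_MH = (88.9546 + 12.5694) / (290.3822 + 57.3962) = 101.5240 / 347.7784 = 0.29192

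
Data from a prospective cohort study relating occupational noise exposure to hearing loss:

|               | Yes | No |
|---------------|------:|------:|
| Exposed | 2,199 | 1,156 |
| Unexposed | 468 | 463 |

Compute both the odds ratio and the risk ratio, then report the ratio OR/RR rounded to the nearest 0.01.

1.44

Cells: a = 2199, b = 1156, c = 468, d = 463.
OR = (2199·463)/(1156·468) = 1018137/541008 = 1.88193
Risk in exposed = 2199/3355 = 0.65544; risk in unexposed = 468/931 = 0.50269; RR = 1.30388
OR/RR = 1.88193 / 1.30388 = 1.44333
The outcome is not rare, so the OR lies further from 1 than the RR.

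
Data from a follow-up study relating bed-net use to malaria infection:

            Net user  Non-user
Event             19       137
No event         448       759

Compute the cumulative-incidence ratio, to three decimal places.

Reading the table with exposure as columns: a = 19 (Net user, case), b = 448 (Net user, non-case), c = 137 (Non-user, case), d = 759.
Risk in exposed = 19/467 = 0.04069; risk in unexposed = 137/896 = 0.15290.
RR = 0.04069 / 0.15290 = 0.26609
The risk is 73% lower among the exposed than among the unexposed.

0.266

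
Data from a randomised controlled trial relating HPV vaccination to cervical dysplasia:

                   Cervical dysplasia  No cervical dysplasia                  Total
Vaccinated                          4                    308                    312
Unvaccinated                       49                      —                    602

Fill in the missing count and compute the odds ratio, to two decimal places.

The missing cell is in the unexposed row: 602 − 49 = 553.
So a = 4, b = 308, c = 49, d = 553.
OR = (a·d)/(b·c) = (4 × 553) / (308 × 49) = 2212 / 15092 = 0.14657

0.15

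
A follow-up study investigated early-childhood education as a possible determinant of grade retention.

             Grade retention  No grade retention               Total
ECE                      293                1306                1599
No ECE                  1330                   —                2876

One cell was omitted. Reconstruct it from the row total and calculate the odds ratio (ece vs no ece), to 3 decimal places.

0.261

The missing cell is in the unexposed row: 2876 − 1330 = 1546.
So a = 293, b = 1306, c = 1330, d = 1546.
OR = (a·d)/(b·c) = (293 × 1546) / (1306 × 1330) = 452978 / 1736980 = 0.26078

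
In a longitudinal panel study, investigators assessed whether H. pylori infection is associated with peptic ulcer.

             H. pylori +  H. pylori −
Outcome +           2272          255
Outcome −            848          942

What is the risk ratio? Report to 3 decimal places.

Reading the table with exposure as columns: a = 2272 (H. pylori +, case), b = 848 (H. pylori +, non-case), c = 255 (H. pylori −, case), d = 942.
Risk in exposed = 2272/3120 = 0.72821; risk in unexposed = 255/1197 = 0.21303.
RR = 0.72821 / 0.21303 = 3.41828
The risk among the exposed is 3.42 times that among the unexposed.

3.418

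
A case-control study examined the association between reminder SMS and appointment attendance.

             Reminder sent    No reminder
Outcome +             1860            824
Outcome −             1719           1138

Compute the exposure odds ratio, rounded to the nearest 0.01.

1.49

Reading the table with exposure as columns: a = 1860 (Reminder sent, case), b = 1719 (Reminder sent, non-case), c = 824 (No reminder, case), d = 1138.
OR = (a·d)/(b·c) = (1860 × 1138) / (1719 × 824) = 2116680 / 1416456 = 1.49435
The odds of appointment attendance are about 1.49 times as high in the reminder sent group.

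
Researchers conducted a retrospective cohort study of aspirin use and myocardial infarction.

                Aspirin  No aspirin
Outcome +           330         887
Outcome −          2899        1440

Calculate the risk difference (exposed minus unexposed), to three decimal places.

-0.279

Reading the table with exposure as columns: a = 330 (Aspirin, case), b = 2899 (Aspirin, non-case), c = 887 (No aspirin, case), d = 1440.
Risk in exposed = 330/3229 = 0.102199; risk in unexposed = 887/2327 = 0.381177.
Risk difference = 0.102199 − 0.381177 = -0.278979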